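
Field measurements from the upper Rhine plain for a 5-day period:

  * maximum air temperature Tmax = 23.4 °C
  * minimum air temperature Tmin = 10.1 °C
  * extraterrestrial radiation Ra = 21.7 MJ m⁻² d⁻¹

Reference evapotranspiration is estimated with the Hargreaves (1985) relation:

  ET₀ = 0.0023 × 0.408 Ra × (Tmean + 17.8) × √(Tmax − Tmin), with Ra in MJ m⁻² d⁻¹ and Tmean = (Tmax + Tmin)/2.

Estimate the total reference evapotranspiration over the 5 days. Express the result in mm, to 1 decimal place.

12.8 mm

Tmean = (23.4 + 10.1)/2 = 16.75 °C
0.408 Ra = 0.408 × 21.7 = 8.8536 mm/d equivalent
ET₀ = 0.0023 × 8.8536 × (16.75 + 17.8) × √13.3 = 0.0023 × 8.8536 × 34.55 × 3.6469 = 2.5658 mm/d
Over 5 days: 2.5658 × 5 = 12.829 mm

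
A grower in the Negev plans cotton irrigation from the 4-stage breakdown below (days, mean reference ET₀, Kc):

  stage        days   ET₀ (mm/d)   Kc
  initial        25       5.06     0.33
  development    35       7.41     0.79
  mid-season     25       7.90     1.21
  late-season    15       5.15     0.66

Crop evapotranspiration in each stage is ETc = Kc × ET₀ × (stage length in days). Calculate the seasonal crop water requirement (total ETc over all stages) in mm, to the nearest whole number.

initial: 0.33 × 5.06 × 25 = 41.75 mm
development: 0.79 × 7.41 × 35 = 204.89 mm
mid-season: 1.21 × 7.90 × 25 = 238.98 mm
late-season: 0.66 × 5.15 × 15 = 50.99 mm
Seasonal total = 536.61 mm

537 mm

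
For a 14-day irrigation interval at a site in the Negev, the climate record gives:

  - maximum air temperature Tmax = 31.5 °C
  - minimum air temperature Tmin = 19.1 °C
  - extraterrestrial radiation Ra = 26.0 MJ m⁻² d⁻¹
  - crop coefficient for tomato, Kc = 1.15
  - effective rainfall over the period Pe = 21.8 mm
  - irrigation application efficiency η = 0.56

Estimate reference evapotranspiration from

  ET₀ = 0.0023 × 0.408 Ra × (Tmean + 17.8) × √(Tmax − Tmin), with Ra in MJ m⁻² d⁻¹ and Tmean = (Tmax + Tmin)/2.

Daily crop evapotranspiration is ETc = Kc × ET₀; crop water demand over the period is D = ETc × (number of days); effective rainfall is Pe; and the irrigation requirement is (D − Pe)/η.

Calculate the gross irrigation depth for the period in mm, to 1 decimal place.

67.5 mm

Tmean = (31.5 + 19.1)/2 = 25.30 °C
0.408 Ra = 0.408 × 26.0 = 10.6080 mm/d equivalent
ET₀ = 0.0023 × 10.6080 × (25.30 + 17.8) × √12.4 = 0.0023 × 10.6080 × 43.10 × 3.5214 = 3.7030 mm/d
ETc = Kc × ET₀ = 1.15 × 3.7030 = 4.2585 mm/d
Crop demand D = ETc × 14 d = 4.2585 × 14 = 59.619 mm
D − Pe = 59.619 − 21.8 = 37.819 mm
Gross irrigation = 37.819 / 0.56 = 67.534 mm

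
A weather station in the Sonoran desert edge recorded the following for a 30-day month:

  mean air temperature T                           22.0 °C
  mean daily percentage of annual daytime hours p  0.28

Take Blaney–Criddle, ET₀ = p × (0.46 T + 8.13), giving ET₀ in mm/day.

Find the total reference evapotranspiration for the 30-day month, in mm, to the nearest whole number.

ET₀ = 0.28 × (0.46 × 22.0 + 8.13) = 0.28 × 18.250 = 5.1100 mm/d
Monthly total = 5.1100 × 30 = 153.300 mm

153 mm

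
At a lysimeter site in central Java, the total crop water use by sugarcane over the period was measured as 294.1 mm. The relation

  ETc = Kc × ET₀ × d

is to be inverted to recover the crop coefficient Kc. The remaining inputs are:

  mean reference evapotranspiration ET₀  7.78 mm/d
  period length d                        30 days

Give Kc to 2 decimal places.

1.26

ETc = Kc × ET₀ × d  ⇒  Kc = ETc / (ET₀ × d)
Kc = 294.1 / (7.78 × 30) = 294.1 / 233.40 = 1.2601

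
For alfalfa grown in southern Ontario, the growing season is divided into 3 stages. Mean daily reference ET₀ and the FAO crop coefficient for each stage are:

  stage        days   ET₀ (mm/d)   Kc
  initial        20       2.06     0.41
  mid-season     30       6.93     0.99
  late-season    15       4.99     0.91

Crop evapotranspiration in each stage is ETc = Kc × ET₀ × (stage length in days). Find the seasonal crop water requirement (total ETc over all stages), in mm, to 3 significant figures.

initial: 0.41 × 2.06 × 20 = 16.89 mm
mid-season: 0.99 × 6.93 × 30 = 205.82 mm
late-season: 0.91 × 4.99 × 15 = 68.11 mm
Seasonal total = 290.82 mm

291 mm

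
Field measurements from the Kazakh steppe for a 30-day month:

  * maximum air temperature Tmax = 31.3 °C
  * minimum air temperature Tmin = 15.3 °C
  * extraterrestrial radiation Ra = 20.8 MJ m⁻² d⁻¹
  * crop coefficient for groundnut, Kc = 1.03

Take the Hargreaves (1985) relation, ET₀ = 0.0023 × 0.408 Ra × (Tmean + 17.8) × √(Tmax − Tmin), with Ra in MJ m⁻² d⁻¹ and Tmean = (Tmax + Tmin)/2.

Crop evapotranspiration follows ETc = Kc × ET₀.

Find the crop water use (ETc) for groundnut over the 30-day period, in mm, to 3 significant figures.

Tmean = (31.3 + 15.3)/2 = 23.30 °C
0.408 Ra = 0.408 × 20.8 = 8.4864 mm/d equivalent
ET₀ = 0.0023 × 8.4864 × (23.30 + 17.8) × √16.0 = 0.0023 × 8.4864 × 41.10 × 4.0000 = 3.2089 mm/d
ETc = Kc × ET₀ = 1.03 × 3.2089 = 3.3052 mm/d
Over 30 days: 3.3052 × 30 = 99.156 mm

99.2 mm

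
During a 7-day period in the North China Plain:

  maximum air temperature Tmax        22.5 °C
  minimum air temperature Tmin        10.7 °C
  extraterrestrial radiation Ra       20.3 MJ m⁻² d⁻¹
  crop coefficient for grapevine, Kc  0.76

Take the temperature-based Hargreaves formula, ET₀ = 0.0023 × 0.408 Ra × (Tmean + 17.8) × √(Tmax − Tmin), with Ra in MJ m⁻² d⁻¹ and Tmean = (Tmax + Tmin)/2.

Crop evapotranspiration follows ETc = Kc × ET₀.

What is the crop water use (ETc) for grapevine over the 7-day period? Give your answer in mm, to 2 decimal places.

Tmean = (22.5 + 10.7)/2 = 16.60 °C
0.408 Ra = 0.408 × 20.3 = 8.2824 mm/d equivalent
ET₀ = 0.0023 × 8.2824 × (16.60 + 17.8) × √11.8 = 0.0023 × 8.2824 × 34.40 × 3.4351 = 2.2510 mm/d
ETc = Kc × ET₀ = 0.76 × 2.2510 = 1.7108 mm/d
Over 7 days: 1.7108 × 7 = 11.976 mm

11.98 mm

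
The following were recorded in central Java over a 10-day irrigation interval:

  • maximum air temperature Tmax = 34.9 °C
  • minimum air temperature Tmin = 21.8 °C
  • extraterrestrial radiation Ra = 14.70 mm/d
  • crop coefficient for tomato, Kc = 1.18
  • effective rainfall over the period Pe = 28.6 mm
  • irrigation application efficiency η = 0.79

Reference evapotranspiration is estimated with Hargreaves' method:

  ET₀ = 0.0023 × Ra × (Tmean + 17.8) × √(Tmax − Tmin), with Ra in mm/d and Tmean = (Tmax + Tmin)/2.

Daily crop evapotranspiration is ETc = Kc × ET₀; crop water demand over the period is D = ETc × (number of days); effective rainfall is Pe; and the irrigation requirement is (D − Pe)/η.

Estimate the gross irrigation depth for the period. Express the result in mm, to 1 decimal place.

Tmean = (34.9 + 21.8)/2 = 28.35 °C
ET₀ = 0.0023 × 14.70 × (28.35 + 17.8) × √13.1 = 0.0023 × 14.70 × 46.15 × 3.6194 = 5.6475 mm/d
ETc = Kc × ET₀ = 1.18 × 5.6475 = 6.6641 mm/d
Crop demand D = ETc × 10 d = 6.6641 × 10 = 66.641 mm
D − Pe = 66.641 − 28.6 = 38.041 mm
Gross irrigation = 38.041 / 0.79 = 48.153 mm

48.2 mm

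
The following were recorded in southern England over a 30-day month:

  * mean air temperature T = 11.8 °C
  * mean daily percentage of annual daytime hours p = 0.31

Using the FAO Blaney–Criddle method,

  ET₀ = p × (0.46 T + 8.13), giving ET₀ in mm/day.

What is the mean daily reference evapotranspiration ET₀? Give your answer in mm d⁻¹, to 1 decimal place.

4.2 mm d⁻¹

ET₀ = 0.31 × (0.46 × 11.8 + 8.13) = 0.31 × 13.558 = 4.2030 mm/d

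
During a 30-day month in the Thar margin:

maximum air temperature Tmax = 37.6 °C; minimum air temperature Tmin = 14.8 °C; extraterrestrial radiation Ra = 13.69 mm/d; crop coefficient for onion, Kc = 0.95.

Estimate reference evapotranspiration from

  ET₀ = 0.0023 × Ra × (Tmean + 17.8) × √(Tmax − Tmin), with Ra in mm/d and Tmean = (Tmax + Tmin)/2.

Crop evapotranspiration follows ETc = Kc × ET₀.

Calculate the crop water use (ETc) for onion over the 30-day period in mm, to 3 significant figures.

Tmean = (37.6 + 14.8)/2 = 26.20 °C
ET₀ = 0.0023 × 13.69 × (26.20 + 17.8) × √22.8 = 0.0023 × 13.69 × 44.00 × 4.7749 = 6.6153 mm/d
ETc = Kc × ET₀ = 0.95 × 6.6153 = 6.2845 mm/d
Over 30 days: 6.2845 × 30 = 188.535 mm

189 mm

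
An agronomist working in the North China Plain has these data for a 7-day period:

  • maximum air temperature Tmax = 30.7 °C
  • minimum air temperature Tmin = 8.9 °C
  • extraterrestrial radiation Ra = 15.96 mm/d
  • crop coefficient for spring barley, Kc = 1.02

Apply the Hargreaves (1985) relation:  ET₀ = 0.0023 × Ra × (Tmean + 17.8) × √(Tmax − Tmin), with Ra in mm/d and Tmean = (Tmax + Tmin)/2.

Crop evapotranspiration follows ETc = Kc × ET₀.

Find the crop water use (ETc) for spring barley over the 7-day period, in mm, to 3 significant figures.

Tmean = (30.7 + 8.9)/2 = 19.80 °C
ET₀ = 0.0023 × 15.96 × (19.80 + 17.8) × √21.8 = 0.0023 × 15.96 × 37.60 × 4.6690 = 6.4443 mm/d
ETc = Kc × ET₀ = 1.02 × 6.4443 = 6.5732 mm/d
Over 7 days: 6.5732 × 7 = 46.012 mm

46.0 mm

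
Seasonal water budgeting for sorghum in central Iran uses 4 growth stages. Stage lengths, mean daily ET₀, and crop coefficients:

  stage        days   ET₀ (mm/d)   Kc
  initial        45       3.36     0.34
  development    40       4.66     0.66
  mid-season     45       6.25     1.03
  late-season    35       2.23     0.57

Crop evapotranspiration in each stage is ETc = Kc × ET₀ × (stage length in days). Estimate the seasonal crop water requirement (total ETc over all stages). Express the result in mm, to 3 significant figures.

509 mm

initial: 0.34 × 3.36 × 45 = 51.41 mm
development: 0.66 × 4.66 × 40 = 123.02 mm
mid-season: 1.03 × 6.25 × 45 = 289.69 mm
late-season: 0.57 × 2.23 × 35 = 44.49 mm
Seasonal total = 508.61 mm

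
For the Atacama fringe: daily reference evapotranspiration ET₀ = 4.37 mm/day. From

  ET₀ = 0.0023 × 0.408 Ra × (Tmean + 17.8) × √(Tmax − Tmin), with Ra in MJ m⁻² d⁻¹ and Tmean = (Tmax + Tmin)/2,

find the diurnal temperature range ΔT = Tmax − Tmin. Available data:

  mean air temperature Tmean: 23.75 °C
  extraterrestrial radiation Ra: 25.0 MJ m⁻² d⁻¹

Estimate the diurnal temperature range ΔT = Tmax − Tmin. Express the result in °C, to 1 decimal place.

20.1 °C

√ΔT = ET₀ / [0.0023 × 0.408 × Ra × (Tmean+17.8)] = 4.37 / (0.0023 × 10.2000 × 41.55) = 4.4831
ΔT = 4.4831² = 20.098 °C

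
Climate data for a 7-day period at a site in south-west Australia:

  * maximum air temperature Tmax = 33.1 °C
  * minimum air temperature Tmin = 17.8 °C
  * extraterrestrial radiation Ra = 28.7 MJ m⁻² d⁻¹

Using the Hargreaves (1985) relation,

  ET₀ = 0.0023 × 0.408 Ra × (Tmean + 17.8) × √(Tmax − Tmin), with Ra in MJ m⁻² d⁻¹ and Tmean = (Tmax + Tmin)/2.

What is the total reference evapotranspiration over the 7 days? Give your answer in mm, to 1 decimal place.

31.9 mm

Tmean = (33.1 + 17.8)/2 = 25.45 °C
0.408 Ra = 0.408 × 28.7 = 11.7096 mm/d equivalent
ET₀ = 0.0023 × 11.7096 × (25.45 + 17.8) × √15.3 = 0.0023 × 11.7096 × 43.25 × 3.9115 = 4.5562 mm/d
Over 7 days: 4.5562 × 7 = 31.893 mm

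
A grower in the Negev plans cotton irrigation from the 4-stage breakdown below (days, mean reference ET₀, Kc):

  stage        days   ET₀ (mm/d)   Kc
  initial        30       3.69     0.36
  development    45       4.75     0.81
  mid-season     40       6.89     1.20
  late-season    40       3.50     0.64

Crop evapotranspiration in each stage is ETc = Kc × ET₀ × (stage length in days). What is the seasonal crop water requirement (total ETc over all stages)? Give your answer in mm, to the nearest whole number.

initial: 0.36 × 3.69 × 30 = 39.85 mm
development: 0.81 × 4.75 × 45 = 173.14 mm
mid-season: 1.20 × 6.89 × 40 = 330.72 mm
late-season: 0.64 × 3.50 × 40 = 89.60 mm
Seasonal total = 633.31 mm

633 mm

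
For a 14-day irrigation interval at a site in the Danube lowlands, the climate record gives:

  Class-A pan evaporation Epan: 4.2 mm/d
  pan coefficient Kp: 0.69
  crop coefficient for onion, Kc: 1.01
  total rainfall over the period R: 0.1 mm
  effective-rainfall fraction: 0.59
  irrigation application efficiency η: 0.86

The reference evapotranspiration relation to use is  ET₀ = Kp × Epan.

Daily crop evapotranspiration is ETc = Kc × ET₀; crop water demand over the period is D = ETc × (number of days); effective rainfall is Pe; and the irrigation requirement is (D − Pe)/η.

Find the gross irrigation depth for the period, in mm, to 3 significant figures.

ET₀ = 0.69 × 4.2 = 2.8980 mm/d
ETc = Kc × ET₀ = 1.01 × 2.8980 = 2.9270 mm/d
Crop demand D = ETc × 14 d = 2.9270 × 14 = 40.978 mm
Pe = 0.59 × 0.1 = 0.059 mm
D − Pe = 40.978 − 0.059 = 40.919 mm
Gross irrigation = 40.919 / 0.86 = 47.580 mm

47.6 mm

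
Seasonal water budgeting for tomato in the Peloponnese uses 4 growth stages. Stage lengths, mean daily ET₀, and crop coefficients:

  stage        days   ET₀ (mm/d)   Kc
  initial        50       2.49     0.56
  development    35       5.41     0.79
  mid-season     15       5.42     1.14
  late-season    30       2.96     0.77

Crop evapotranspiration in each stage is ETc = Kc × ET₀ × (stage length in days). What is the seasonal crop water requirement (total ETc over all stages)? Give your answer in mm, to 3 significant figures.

380 mm

initial: 0.56 × 2.49 × 50 = 69.72 mm
development: 0.79 × 5.41 × 35 = 149.59 mm
mid-season: 1.14 × 5.42 × 15 = 92.68 mm
late-season: 0.77 × 2.96 × 30 = 68.38 mm
Seasonal total = 380.37 mm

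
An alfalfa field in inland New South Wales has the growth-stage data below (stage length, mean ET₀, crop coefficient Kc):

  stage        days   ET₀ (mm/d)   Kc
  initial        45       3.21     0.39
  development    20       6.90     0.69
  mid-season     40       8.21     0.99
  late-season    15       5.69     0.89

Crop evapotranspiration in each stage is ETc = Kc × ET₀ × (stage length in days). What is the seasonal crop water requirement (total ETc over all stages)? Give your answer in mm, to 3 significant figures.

initial: 0.39 × 3.21 × 45 = 56.34 mm
development: 0.69 × 6.90 × 20 = 95.22 mm
mid-season: 0.99 × 8.21 × 40 = 325.12 mm
late-season: 0.89 × 5.69 × 15 = 75.96 mm
Seasonal total = 552.64 mm

553 mm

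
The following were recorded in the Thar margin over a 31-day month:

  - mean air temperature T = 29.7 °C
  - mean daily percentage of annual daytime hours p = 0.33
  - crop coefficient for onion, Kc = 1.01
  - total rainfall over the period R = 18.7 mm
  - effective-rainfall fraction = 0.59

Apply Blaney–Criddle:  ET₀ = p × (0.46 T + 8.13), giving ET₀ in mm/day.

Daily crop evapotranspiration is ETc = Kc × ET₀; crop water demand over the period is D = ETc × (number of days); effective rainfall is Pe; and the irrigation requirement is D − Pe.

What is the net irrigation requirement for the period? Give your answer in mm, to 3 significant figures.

ET₀ = 0.33 × (0.46 × 29.7 + 8.13) = 0.33 × 21.792 = 7.1914 mm/d
ETc = Kc × ET₀ = 1.01 × 7.1914 = 7.2633 mm/d
Crop demand D = ETc × 31 d = 7.2633 × 31 = 225.162 mm
Pe = 0.59 × 18.7 = 11.033 mm
D − Pe = 225.162 − 11.033 = 214.129 mm

214 mm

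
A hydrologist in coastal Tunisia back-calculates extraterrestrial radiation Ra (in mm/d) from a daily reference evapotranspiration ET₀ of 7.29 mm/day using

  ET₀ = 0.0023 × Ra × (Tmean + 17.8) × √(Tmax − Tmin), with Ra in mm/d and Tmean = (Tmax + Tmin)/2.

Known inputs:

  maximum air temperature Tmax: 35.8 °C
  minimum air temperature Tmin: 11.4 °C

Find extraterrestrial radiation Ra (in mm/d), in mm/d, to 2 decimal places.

Tmean = 23.60 °C; √ΔT = 4.9396
Ra = ET₀ / [0.0023 × (Tmean+17.8) × √ΔT] = 7.29 / (0.0023 × 41.40 × 4.9396) = 15.499 mm/d

15.50 mm/d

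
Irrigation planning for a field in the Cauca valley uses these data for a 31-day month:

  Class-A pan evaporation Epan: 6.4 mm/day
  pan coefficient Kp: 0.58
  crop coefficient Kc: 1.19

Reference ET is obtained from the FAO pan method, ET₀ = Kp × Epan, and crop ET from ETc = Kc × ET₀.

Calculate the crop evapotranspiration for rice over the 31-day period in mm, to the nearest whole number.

137 mm

ET₀ = 0.58 × 6.4 = 3.7120 mm/d
ETc = Kc × ET₀ = 1.19 × 3.7120 = 4.4173 mm/d
Over 31 days: 4.4173 × 31 = 136.936 mm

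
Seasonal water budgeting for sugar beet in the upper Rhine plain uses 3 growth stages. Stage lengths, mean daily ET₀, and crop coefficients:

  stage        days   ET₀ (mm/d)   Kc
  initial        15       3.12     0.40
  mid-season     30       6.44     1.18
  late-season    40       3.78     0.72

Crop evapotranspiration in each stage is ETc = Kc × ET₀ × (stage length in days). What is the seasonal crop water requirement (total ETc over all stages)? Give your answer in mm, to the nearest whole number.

initial: 0.40 × 3.12 × 15 = 18.72 mm
mid-season: 1.18 × 6.44 × 30 = 227.98 mm
late-season: 0.72 × 3.78 × 40 = 108.86 mm
Seasonal total = 355.56 mm

356 mm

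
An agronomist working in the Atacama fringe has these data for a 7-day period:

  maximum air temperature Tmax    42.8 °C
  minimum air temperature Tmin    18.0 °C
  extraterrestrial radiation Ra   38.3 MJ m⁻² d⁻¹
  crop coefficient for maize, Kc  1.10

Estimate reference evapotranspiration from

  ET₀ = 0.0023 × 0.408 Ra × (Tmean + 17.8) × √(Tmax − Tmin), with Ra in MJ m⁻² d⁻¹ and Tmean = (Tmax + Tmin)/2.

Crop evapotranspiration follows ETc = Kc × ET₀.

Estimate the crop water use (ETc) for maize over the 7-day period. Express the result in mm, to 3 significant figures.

Tmean = (42.8 + 18.0)/2 = 30.40 °C
0.408 Ra = 0.408 × 38.3 = 15.6264 mm/d equivalent
ET₀ = 0.0023 × 15.6264 × (30.40 + 17.8) × √24.8 = 0.0023 × 15.6264 × 48.20 × 4.9800 = 8.6271 mm/d
ETc = Kc × ET₀ = 1.10 × 8.6271 = 9.4898 mm/d
Over 7 days: 9.4898 × 7 = 66.429 mm

66.4 mm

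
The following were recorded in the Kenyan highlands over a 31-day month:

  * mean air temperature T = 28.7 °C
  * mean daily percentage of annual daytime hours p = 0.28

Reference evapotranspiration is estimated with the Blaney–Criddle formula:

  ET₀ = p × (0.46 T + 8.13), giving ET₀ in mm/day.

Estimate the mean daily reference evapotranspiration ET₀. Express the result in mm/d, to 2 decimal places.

ET₀ = 0.28 × (0.46 × 28.7 + 8.13) = 0.28 × 21.332 = 5.9730 mm/d

5.97 mm/d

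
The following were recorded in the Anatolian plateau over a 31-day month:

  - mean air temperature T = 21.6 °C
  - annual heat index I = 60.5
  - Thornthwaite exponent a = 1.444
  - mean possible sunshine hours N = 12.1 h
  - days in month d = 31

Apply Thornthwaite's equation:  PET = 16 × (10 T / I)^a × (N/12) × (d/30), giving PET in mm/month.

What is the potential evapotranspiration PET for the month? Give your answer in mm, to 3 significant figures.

105 mm

10T/I = 10 × 21.6 / 60.5 = 3.5702
(10T/I)^a = 3.5702^1.444 = 6.2819
Uncorrected PET = 16 × 6.2819 = 100.510 mm
Correction = (N/12)(d/30) = (12.1/12)(31/30) = 1.0419
PET = 100.510 × 1.0419 = 104.721 mm/month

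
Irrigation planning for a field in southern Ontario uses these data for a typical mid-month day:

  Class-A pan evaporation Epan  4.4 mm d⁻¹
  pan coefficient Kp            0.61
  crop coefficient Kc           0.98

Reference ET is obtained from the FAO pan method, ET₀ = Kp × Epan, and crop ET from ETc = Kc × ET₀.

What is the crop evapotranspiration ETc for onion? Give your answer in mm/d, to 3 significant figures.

2.63 mm/d

ET₀ = 0.61 × 4.4 = 2.6840 mm/d
ETc = Kc × ET₀ = 0.98 × 2.6840 = 2.6303 mm/d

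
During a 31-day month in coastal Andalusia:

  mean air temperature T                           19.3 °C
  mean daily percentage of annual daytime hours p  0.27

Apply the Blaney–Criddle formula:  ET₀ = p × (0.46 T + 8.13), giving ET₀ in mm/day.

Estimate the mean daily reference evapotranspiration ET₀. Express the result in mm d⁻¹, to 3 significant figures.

ET₀ = 0.27 × (0.46 × 19.3 + 8.13) = 0.27 × 17.008 = 4.5922 mm/d

4.59 mm d⁻¹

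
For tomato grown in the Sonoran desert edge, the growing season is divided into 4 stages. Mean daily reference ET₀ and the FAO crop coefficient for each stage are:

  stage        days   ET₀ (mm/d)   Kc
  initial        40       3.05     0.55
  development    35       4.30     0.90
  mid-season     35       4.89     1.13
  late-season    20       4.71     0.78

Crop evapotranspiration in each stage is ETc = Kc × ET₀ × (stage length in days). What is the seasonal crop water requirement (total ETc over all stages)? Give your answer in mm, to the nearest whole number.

469 mm

initial: 0.55 × 3.05 × 40 = 67.10 mm
development: 0.90 × 4.30 × 35 = 135.45 mm
mid-season: 1.13 × 4.89 × 35 = 193.40 mm
late-season: 0.78 × 4.71 × 20 = 73.48 mm
Seasonal total = 469.43 mm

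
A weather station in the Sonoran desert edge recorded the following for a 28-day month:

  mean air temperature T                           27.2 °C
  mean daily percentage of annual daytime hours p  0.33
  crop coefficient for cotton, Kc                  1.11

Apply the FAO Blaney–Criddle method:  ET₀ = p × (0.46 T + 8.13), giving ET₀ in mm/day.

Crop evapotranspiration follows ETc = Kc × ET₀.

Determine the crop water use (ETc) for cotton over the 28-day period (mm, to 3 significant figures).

212 mm

ET₀ = 0.33 × (0.46 × 27.2 + 8.13) = 0.33 × 20.642 = 6.8119 mm/d
ETc = Kc × ET₀ = 1.11 × 6.8119 = 7.5612 mm/d
Over 28 days: 7.5612 × 28 = 211.714 mm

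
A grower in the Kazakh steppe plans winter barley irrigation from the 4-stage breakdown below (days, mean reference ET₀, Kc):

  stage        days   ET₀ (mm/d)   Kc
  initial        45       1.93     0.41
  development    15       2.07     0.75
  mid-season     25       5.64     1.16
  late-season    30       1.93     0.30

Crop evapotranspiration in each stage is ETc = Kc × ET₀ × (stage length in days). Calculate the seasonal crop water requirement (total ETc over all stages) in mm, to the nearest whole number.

initial: 0.41 × 1.93 × 45 = 35.61 mm
development: 0.75 × 2.07 × 15 = 23.29 mm
mid-season: 1.16 × 5.64 × 25 = 163.56 mm
late-season: 0.30 × 1.93 × 30 = 17.37 mm
Seasonal total = 239.83 mm

240 mm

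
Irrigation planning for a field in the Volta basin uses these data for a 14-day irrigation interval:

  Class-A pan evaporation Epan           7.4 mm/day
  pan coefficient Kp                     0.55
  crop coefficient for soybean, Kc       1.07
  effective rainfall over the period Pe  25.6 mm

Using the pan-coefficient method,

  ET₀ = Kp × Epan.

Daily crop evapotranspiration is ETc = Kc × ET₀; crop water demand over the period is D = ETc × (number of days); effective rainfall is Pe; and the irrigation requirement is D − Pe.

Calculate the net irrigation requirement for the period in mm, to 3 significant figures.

ET₀ = 0.55 × 7.4 = 4.0700 mm/d
ETc = Kc × ET₀ = 1.07 × 4.0700 = 4.3549 mm/d
Crop demand D = ETc × 14 d = 4.3549 × 14 = 60.969 mm
D − Pe = 60.969 − 25.6 = 35.369 mm

35.4 mm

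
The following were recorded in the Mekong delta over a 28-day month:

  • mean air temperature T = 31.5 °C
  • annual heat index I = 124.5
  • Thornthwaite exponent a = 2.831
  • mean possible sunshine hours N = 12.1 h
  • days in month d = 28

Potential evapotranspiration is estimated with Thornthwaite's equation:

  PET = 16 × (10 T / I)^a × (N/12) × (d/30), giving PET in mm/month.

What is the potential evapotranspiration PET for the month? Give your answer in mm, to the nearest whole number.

208 mm

10T/I = 10 × 31.5 / 124.5 = 2.5301
(10T/I)^a = 2.5301^2.831 = 13.8447
Uncorrected PET = 16 × 13.8447 = 221.515 mm
Correction = (N/12)(d/30) = (12.1/12)(28/30) = 0.9411
PET = 221.515 × 0.9411 = 208.468 mm/month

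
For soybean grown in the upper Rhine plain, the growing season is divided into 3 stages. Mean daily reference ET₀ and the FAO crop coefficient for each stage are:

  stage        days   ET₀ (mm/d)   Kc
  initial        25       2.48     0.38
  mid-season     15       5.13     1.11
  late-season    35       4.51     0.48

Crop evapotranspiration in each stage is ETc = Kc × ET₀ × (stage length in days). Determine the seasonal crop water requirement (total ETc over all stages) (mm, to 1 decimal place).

184.7 mm

initial: 0.38 × 2.48 × 25 = 23.56 mm
mid-season: 1.11 × 5.13 × 15 = 85.41 mm
late-season: 0.48 × 4.51 × 35 = 75.77 mm
Seasonal total = 184.74 mm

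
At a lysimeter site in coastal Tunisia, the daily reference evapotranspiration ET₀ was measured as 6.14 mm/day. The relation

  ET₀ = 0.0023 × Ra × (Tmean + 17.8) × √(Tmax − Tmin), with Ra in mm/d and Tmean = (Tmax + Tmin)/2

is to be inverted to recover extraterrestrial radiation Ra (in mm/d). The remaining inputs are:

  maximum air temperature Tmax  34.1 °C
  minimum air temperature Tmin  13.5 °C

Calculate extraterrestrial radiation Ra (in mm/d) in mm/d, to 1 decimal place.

14.1 mm/d

Tmean = 23.80 °C; √ΔT = 4.5387
Ra = ET₀ / [0.0023 × (Tmean+17.8) × √ΔT] = 6.14 / (0.0023 × 41.60 × 4.5387) = 14.139 mm/d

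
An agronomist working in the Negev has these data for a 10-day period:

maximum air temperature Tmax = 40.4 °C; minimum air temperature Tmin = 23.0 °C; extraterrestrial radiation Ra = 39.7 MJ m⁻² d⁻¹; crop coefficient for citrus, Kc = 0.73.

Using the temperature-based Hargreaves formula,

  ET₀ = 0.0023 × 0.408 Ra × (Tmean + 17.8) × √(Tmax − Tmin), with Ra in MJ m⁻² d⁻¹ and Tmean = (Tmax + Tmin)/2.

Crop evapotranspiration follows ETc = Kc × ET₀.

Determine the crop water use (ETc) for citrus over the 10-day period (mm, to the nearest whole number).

56 mm

Tmean = (40.4 + 23.0)/2 = 31.70 °C
0.408 Ra = 0.408 × 39.7 = 16.1976 mm/d equivalent
ET₀ = 0.0023 × 16.1976 × (31.70 + 17.8) × √17.4 = 0.0023 × 16.1976 × 49.50 × 4.1713 = 7.6923 mm/d
ETc = Kc × ET₀ = 0.73 × 7.6923 = 5.6154 mm/d
Over 10 days: 5.6154 × 10 = 56.154 mm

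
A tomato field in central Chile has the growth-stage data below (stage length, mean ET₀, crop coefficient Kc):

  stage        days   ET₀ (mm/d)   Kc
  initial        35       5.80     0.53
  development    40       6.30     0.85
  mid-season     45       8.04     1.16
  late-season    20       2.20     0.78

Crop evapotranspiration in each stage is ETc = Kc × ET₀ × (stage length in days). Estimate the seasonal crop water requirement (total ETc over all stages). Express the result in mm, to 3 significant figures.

initial: 0.53 × 5.80 × 35 = 107.59 mm
development: 0.85 × 6.30 × 40 = 214.20 mm
mid-season: 1.16 × 8.04 × 45 = 419.69 mm
late-season: 0.78 × 2.20 × 20 = 34.32 mm
Seasonal total = 775.80 mm

776 mm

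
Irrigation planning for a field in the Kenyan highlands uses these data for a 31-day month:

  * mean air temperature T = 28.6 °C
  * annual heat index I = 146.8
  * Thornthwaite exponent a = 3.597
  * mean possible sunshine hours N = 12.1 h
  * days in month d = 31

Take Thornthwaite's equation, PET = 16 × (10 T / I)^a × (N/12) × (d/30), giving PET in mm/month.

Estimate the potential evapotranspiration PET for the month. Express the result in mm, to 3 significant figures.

184 mm

10T/I = 10 × 28.6 / 146.8 = 1.9482
(10T/I)^a = 1.9482^3.597 = 11.0106
Uncorrected PET = 16 × 11.0106 = 176.170 mm
Correction = (N/12)(d/30) = (12.1/12)(31/30) = 1.0419
PET = 176.170 × 1.0419 = 183.552 mm/month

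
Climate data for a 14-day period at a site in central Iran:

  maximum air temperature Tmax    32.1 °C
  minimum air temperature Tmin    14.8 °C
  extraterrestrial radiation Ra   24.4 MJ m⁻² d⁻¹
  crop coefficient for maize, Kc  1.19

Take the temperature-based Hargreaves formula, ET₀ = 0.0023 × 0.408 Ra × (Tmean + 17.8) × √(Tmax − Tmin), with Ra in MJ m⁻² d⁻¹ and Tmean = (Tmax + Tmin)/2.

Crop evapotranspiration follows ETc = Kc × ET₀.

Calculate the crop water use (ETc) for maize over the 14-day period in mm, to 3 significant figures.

65.4 mm

Tmean = (32.1 + 14.8)/2 = 23.45 °C
0.408 Ra = 0.408 × 24.4 = 9.9552 mm/d equivalent
ET₀ = 0.0023 × 9.9552 × (23.45 + 17.8) × √17.3 = 0.0023 × 9.9552 × 41.25 × 4.1593 = 3.9285 mm/d
ETc = Kc × ET₀ = 1.19 × 3.9285 = 4.6749 mm/d
Over 14 days: 4.6749 × 14 = 65.449 mm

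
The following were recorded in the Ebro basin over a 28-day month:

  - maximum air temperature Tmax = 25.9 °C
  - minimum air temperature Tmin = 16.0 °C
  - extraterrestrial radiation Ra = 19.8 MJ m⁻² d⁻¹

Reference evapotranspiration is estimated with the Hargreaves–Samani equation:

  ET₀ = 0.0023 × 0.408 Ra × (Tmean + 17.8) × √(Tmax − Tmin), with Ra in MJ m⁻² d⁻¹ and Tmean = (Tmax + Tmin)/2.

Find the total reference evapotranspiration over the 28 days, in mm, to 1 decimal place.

Tmean = (25.9 + 16.0)/2 = 20.95 °C
0.408 Ra = 0.408 × 19.8 = 8.0784 mm/d equivalent
ET₀ = 0.0023 × 8.0784 × (20.95 + 17.8) × √9.9 = 0.0023 × 8.0784 × 38.75 × 3.1464 = 2.2654 mm/d
Over 28 days: 2.2654 × 28 = 63.431 mm

63.4 mm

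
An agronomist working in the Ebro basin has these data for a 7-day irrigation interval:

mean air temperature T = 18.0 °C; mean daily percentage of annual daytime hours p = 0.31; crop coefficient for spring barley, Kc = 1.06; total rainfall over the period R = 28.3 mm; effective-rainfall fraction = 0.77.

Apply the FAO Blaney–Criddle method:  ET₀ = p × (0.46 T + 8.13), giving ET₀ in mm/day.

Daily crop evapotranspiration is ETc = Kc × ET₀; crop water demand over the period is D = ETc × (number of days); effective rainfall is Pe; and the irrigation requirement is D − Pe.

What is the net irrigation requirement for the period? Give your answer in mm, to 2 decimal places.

ET₀ = 0.31 × (0.46 × 18.0 + 8.13) = 0.31 × 16.410 = 5.0871 mm/d
ETc = Kc × ET₀ = 1.06 × 5.0871 = 5.3923 mm/d
Crop demand D = ETc × 7 d = 5.3923 × 7 = 37.746 mm
Pe = 0.77 × 28.3 = 21.791 mm
D − Pe = 37.746 − 21.791 = 15.955 mm

15.96 mm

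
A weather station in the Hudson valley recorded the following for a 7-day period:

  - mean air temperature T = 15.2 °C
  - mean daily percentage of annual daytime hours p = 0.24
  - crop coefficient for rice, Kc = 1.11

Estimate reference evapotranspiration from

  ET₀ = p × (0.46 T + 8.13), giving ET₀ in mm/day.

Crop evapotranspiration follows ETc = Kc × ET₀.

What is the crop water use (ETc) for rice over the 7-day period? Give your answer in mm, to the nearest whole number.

ET₀ = 0.24 × (0.46 × 15.2 + 8.13) = 0.24 × 15.122 = 3.6293 mm/d
ETc = Kc × ET₀ = 1.11 × 3.6293 = 4.0285 mm/d
Over 7 days: 4.0285 × 7 = 28.200 mm

28 mm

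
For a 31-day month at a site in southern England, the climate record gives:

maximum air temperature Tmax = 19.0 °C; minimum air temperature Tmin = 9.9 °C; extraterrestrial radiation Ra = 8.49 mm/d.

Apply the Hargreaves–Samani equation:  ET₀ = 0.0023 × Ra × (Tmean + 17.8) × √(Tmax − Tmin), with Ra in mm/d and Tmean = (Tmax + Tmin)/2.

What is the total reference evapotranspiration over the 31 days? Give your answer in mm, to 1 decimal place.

Tmean = (19.0 + 9.9)/2 = 14.45 °C
ET₀ = 0.0023 × 8.49 × (14.45 + 17.8) × √9.1 = 0.0023 × 8.49 × 32.25 × 3.0166 = 1.8997 mm/d
Over 31 days: 1.8997 × 31 = 58.891 mm

58.9 mm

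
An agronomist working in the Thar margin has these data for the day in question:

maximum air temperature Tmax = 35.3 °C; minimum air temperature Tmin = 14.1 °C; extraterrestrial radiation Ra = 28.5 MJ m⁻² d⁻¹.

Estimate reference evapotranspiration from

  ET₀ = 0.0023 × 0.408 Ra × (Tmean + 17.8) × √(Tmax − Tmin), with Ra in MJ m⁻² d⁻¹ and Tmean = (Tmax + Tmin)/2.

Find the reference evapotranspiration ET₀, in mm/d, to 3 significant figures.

5.23 mm/d

Tmean = (35.3 + 14.1)/2 = 24.70 °C
0.408 Ra = 0.408 × 28.5 = 11.6280 mm/d equivalent
ET₀ = 0.0023 × 11.6280 × (24.70 + 17.8) × √21.2 = 0.0023 × 11.6280 × 42.50 × 4.6043 = 5.2334 mm/d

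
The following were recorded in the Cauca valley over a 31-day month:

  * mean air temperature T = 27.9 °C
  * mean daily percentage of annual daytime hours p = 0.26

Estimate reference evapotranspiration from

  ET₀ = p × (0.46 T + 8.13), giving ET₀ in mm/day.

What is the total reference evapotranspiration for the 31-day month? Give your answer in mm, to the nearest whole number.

169 mm

ET₀ = 0.26 × (0.46 × 27.9 + 8.13) = 0.26 × 20.964 = 5.4506 mm/d
Monthly total = 5.4506 × 31 = 168.969 mm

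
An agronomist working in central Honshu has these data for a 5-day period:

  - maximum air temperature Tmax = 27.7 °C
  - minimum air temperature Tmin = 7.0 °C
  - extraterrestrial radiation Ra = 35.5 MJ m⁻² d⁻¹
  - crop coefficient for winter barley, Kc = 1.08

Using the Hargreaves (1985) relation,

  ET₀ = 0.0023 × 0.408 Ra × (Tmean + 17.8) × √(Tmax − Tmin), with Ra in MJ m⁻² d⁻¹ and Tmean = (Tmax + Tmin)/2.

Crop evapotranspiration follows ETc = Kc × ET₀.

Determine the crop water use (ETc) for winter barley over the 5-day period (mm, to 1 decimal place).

28.8 mm

Tmean = (27.7 + 7.0)/2 = 17.35 °C
0.408 Ra = 0.408 × 35.5 = 14.4840 mm/d equivalent
ET₀ = 0.0023 × 14.4840 × (17.35 + 17.8) × √20.7 = 0.0023 × 14.4840 × 35.15 × 4.5497 = 5.3275 mm/d
ETc = Kc × ET₀ = 1.08 × 5.3275 = 5.7537 mm/d
Over 5 days: 5.7537 × 5 = 28.769 mm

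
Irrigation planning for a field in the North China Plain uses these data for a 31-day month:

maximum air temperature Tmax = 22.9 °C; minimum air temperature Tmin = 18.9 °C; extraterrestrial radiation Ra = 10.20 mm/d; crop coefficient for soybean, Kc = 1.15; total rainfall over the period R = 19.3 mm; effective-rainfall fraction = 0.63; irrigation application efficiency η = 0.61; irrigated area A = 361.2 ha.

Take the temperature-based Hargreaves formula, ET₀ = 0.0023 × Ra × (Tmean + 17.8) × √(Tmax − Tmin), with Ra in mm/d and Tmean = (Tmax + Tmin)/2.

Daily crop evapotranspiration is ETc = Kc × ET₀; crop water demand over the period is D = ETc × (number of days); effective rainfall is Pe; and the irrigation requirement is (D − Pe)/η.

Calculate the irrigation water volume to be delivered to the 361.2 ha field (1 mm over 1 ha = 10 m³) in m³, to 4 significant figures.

311300 m³

Tmean = (22.9 + 18.9)/2 = 20.90 °C
ET₀ = 0.0023 × 10.20 × (20.90 + 17.8) × √4.0 = 0.0023 × 10.20 × 38.70 × 2.0000 = 1.8158 mm/d
ETc = Kc × ET₀ = 1.15 × 1.8158 = 2.0882 mm/d
Crop demand D = ETc × 31 d = 2.0882 × 31 = 64.734 mm
Pe = 0.63 × 19.3 = 12.159 mm
D − Pe = 64.734 − 12.159 = 52.575 mm
Gross irrigation = 52.575 / 0.61 = 86.189 mm
Volume = 86.189 mm × 361.2 ha × 10 = 311314.7 m³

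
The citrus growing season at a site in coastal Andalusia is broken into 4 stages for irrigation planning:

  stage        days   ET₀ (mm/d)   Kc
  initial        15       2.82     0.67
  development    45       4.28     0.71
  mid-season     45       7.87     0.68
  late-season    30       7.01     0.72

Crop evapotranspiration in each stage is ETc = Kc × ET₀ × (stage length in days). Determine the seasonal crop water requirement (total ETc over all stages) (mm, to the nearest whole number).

initial: 0.67 × 2.82 × 15 = 28.34 mm
development: 0.71 × 4.28 × 45 = 136.75 mm
mid-season: 0.68 × 7.87 × 45 = 240.82 mm
late-season: 0.72 × 7.01 × 30 = 151.42 mm
Seasonal total = 557.33 mm

557 mm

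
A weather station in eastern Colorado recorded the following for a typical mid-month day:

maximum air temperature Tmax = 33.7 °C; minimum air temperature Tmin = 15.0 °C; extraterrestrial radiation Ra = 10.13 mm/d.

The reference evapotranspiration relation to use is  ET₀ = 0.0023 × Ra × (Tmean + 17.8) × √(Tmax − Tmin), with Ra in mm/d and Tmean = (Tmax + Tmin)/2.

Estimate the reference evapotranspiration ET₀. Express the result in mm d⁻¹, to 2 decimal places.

Tmean = (33.7 + 15.0)/2 = 24.35 °C
ET₀ = 0.0023 × 10.13 × (24.35 + 17.8) × √18.7 = 0.0023 × 10.13 × 42.15 × 4.3243 = 4.2467 mm/d

4.25 mm d⁻¹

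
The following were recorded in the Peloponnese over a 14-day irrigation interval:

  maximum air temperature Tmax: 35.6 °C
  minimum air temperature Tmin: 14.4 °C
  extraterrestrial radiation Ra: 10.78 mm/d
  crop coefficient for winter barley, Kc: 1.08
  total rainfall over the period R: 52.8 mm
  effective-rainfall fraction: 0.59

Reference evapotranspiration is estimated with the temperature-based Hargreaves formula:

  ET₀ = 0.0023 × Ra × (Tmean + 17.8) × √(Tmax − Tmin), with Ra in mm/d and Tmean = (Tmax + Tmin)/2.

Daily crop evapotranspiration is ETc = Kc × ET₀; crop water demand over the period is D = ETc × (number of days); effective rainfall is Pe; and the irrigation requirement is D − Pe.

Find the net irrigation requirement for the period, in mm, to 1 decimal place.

42.7 mm

Tmean = (35.6 + 14.4)/2 = 25.00 °C
ET₀ = 0.0023 × 10.78 × (25.00 + 17.8) × √21.2 = 0.0023 × 10.78 × 42.80 × 4.6043 = 4.8860 mm/d
ETc = Kc × ET₀ = 1.08 × 4.8860 = 5.2769 mm/d
Crop demand D = ETc × 14 d = 5.2769 × 14 = 73.877 mm
Pe = 0.59 × 52.8 = 31.152 mm
D − Pe = 73.877 − 31.152 = 42.725 mm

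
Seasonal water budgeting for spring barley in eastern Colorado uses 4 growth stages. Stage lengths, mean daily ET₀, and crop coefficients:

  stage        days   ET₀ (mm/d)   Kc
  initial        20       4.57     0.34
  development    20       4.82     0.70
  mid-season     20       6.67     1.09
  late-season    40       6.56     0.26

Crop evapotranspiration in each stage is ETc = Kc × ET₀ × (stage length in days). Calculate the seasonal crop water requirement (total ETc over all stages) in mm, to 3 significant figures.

initial: 0.34 × 4.57 × 20 = 31.08 mm
development: 0.70 × 4.82 × 20 = 67.48 mm
mid-season: 1.09 × 6.67 × 20 = 145.41 mm
late-season: 0.26 × 6.56 × 40 = 68.22 mm
Seasonal total = 312.19 mm

312 mm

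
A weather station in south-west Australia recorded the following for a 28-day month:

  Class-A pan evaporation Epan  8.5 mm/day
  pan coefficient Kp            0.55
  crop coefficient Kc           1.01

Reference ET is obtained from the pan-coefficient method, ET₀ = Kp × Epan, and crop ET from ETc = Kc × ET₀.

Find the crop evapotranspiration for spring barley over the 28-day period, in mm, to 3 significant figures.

132 mm

ET₀ = 0.55 × 8.5 = 4.6750 mm/d
ETc = Kc × ET₀ = 1.01 × 4.6750 = 4.7218 mm/d
Over 28 days: 4.7218 × 28 = 132.210 mm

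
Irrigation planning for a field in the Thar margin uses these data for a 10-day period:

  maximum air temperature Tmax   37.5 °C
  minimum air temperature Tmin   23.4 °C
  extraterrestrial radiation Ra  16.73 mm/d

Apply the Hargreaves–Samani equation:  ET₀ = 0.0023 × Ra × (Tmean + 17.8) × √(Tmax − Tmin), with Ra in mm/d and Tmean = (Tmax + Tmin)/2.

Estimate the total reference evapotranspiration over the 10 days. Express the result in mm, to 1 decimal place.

69.7 mm

Tmean = (37.5 + 23.4)/2 = 30.45 °C
ET₀ = 0.0023 × 16.73 × (30.45 + 17.8) × √14.1 = 0.0023 × 16.73 × 48.25 × 3.7550 = 6.9716 mm/d
Over 10 days: 6.9716 × 10 = 69.716 mm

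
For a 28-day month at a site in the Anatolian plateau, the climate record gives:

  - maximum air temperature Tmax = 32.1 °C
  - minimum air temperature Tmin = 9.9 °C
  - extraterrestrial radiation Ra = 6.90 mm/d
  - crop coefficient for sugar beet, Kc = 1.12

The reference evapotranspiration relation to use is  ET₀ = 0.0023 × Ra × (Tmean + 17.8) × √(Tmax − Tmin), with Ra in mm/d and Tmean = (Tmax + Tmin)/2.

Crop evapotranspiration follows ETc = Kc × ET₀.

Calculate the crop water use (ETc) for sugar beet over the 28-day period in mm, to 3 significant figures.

91.0 mm

Tmean = (32.1 + 9.9)/2 = 21.00 °C
ET₀ = 0.0023 × 6.90 × (21.00 + 17.8) × √22.2 = 0.0023 × 6.90 × 38.80 × 4.7117 = 2.9013 mm/d
ETc = Kc × ET₀ = 1.12 × 2.9013 = 3.2495 mm/d
Over 28 days: 3.2495 × 28 = 90.986 mm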